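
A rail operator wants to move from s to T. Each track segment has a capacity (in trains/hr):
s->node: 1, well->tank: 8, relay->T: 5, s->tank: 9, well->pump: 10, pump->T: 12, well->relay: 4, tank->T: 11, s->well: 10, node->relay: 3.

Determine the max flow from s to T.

20

Augment s->tank->T: bottleneck 9. Total 9.
Augment s->node->relay->T: bottleneck 1. Total 10.
Augment s->well->tank->T: bottleneck 2. Total 12.
Augment s->well->pump->T: bottleneck 8. Total 20.
No augmenting path remains in the residual graph.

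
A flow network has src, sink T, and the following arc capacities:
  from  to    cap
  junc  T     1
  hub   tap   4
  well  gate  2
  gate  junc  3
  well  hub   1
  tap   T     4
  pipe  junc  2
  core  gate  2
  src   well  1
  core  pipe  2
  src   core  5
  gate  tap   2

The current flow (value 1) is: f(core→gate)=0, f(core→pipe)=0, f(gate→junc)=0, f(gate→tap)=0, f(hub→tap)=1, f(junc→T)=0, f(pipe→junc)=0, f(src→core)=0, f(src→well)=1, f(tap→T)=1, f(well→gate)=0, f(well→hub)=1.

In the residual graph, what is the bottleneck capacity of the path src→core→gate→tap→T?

Residual capacities along the path: src→core: 5, core→gate: 2, gate→tap: 2, tap→T: 3.
Minimum is 2.

2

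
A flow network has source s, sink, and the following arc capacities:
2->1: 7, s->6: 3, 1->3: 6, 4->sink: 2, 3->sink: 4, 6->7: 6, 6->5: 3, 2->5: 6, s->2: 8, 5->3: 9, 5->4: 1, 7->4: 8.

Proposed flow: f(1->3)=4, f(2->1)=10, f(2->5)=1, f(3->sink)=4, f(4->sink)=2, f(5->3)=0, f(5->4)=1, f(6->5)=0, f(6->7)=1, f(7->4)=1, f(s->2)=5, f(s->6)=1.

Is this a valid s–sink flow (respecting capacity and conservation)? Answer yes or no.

Capacity violated on 2->1: flow 10 > capacity 7.

No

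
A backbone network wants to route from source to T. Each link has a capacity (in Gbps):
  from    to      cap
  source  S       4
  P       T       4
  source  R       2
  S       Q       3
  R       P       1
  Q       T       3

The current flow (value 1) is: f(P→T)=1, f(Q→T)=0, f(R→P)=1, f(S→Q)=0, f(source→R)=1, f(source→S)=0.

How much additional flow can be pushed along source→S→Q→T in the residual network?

Residual capacities along the path: source→S: 4, S→Q: 3, Q→T: 3.
Minimum is 3.

3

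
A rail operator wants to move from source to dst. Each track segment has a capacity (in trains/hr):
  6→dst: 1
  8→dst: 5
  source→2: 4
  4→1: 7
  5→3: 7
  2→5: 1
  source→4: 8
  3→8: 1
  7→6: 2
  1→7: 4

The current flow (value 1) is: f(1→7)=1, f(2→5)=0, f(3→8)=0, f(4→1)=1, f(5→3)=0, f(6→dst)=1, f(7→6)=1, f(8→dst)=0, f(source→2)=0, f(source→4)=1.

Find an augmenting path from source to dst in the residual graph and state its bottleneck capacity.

Residual along source→2→5→3→8→dst: source→2: 4, 2→5: 1, 5→3: 7, 3→8: 1, 8→dst: 5.
Bottleneck = min = 1.

source→2→5→3→8→dst, bottleneck 1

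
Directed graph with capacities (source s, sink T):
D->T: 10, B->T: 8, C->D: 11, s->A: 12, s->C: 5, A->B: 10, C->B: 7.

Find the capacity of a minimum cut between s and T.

13

Max flow = 13 (via 2 augmenting paths).
In the residual at optimum, the set reachable from s is {A, B, s}.
Cut edges: s->C (cap 5), B->T (cap 8). Sum = 13.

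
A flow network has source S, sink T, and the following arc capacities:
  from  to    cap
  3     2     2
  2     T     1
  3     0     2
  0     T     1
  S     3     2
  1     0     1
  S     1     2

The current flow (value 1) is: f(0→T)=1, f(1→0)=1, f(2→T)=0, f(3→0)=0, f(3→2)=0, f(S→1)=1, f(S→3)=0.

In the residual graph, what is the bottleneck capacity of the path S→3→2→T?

Residual capacities along the path: S→3: 2, 3→2: 2, 2→T: 1.
Minimum is 1.

1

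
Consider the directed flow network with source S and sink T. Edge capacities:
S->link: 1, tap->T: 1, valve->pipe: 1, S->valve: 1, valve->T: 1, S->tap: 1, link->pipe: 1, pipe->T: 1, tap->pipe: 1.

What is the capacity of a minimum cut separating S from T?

Max flow = 3 (via 3 augmenting paths).
In the residual at optimum, the set reachable from S is {S}.
Cut edges: S->valve (cap 1), S->tap (cap 1), S->link (cap 1). Sum = 3.

3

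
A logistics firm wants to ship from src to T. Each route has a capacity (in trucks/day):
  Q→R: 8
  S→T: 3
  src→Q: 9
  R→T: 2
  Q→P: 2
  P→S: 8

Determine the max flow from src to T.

4

Augment src→Q→R→T: bottleneck 2. Total 2.
Augment src→Q→P→S→T: bottleneck 2. Total 4.
No augmenting path remains in the residual graph.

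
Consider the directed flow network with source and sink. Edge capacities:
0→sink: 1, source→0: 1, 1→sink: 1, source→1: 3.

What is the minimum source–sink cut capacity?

2

Max flow = 2 (via 2 augmenting paths).
In the residual at optimum, the set reachable from source is {1, source}.
Cut edges: source→0 (cap 1), 1→sink (cap 1). Sum = 2.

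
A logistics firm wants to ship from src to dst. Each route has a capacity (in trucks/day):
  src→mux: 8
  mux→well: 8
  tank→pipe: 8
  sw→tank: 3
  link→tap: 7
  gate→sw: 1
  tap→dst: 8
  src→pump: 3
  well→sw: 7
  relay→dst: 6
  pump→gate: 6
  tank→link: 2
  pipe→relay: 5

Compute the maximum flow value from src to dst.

Augment src→mux→well→sw→tank→pipe→relay→dst: bottleneck 3. Total 3.
No augmenting path remains in the residual graph.

3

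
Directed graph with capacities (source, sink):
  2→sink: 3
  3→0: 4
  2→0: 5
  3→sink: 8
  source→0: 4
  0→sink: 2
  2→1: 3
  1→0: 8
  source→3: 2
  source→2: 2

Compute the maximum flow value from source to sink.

6

Augment source→3→sink: bottleneck 2. Total 2.
Augment source→2→sink: bottleneck 2. Total 4.
Augment source→0→sink: bottleneck 2. Total 6.
No augmenting path remains in the residual graph.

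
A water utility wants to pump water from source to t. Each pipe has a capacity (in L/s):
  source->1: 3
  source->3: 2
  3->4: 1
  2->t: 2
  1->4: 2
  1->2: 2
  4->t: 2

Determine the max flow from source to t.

Augment source->3->4->t: bottleneck 1. Total 1.
Augment source->1->4->t: bottleneck 1. Total 2.
Augment source->1->2->t: bottleneck 2. Total 4.
No augmenting path remains in the residual graph.

4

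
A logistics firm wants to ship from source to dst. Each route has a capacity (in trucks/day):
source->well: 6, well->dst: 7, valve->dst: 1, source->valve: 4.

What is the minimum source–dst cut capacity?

7

Max flow = 7 (via 2 augmenting paths).
In the residual at optimum, the set reachable from source is {source, valve}.
Cut edges: source->well (cap 6), valve->dst (cap 1). Sum = 7.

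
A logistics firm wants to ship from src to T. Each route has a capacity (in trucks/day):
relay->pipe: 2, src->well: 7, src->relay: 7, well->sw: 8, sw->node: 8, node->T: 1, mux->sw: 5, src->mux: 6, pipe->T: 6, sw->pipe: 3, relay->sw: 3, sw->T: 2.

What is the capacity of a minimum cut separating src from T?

8

Max flow = 8 (via 4 augmenting paths).
In the residual at optimum, the set reachable from src is {mux, node, relay, src, sw, well}.
Cut edges: relay->pipe (cap 2), sw->pipe (cap 3), sw->T (cap 2), node->T (cap 1). Sum = 8.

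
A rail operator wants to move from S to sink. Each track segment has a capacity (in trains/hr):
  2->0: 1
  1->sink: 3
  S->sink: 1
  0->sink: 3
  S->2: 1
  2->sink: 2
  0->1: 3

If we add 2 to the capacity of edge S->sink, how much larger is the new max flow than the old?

2

Original max flow = 2.
After raising cap(S->sink), augmenting paths through that edge carry 2 more units.
New max flow = 4. Increase = 2.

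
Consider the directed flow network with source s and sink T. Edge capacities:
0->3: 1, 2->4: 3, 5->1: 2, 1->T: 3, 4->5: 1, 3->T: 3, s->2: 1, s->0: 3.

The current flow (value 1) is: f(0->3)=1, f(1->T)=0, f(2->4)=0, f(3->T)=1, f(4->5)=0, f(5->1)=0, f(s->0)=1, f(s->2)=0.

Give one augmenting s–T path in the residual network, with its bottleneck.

Residual along s->2->4->5->1->T: s->2: 1, 2->4: 3, 4->5: 1, 5->1: 2, 1->T: 3.
Bottleneck = min = 1.

s->2->4->5->1->T, bottleneck 1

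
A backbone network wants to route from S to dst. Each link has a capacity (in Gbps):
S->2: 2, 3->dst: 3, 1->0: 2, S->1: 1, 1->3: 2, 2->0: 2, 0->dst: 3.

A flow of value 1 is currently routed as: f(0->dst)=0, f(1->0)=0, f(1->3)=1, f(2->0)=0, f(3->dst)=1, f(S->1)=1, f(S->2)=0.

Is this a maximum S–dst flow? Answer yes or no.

Residual path S->2->0->dst has bottleneck 2 > 0.
Pushing 2 along it raises the flow to 3, so the given flow is not maximum.

No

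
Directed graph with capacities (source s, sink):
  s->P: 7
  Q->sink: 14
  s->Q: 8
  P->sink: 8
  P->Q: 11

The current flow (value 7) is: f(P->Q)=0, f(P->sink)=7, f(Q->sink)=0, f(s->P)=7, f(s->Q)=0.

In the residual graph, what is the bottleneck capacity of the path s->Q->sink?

8

Residual capacities along the path: s->Q: 8, Q->sink: 14.
Minimum is 8.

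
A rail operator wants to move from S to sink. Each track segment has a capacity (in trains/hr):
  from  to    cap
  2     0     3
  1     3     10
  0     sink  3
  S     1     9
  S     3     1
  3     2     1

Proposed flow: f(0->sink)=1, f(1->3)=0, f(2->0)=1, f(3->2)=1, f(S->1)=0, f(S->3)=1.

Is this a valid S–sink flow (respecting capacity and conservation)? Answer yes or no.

Yes

Every edge has 0 ≤ f(e) ≤ cap(e).
At each intermediate node, inflow equals outflow.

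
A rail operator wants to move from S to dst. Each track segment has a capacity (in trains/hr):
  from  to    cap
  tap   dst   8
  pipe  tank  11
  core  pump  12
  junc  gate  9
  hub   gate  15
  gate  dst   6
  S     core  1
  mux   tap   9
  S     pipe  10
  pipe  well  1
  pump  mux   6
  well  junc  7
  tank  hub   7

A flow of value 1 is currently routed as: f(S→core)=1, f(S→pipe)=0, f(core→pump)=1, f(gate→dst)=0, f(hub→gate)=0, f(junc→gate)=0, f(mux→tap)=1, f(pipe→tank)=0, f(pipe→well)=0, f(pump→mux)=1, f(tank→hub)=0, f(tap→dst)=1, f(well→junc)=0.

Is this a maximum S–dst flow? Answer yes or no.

No

Residual path S→pipe→tank→hub→gate→dst has bottleneck 6 > 0.
Pushing 6 along it raises the flow to 7, so the given flow is not maximum.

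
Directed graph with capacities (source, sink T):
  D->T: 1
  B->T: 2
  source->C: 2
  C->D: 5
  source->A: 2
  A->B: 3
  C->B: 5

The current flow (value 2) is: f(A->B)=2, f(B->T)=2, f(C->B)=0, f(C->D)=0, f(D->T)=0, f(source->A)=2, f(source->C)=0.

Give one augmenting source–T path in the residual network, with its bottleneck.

Residual along source->C->D->T: source->C: 2, C->D: 5, D->T: 1.
Bottleneck = min = 1.

source->C->D->T, bottleneck 1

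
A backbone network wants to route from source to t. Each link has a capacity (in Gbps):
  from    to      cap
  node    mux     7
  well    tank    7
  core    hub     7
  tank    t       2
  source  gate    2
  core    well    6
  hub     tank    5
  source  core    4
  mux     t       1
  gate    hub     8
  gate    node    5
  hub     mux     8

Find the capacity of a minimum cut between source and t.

Max flow = 3 (via 2 augmenting paths).
In the residual at optimum, the set reachable from source is {core, gate, hub, mux, node, source, tank, well}.
Cut edges: tank->t (cap 2), mux->t (cap 1). Sum = 3.

3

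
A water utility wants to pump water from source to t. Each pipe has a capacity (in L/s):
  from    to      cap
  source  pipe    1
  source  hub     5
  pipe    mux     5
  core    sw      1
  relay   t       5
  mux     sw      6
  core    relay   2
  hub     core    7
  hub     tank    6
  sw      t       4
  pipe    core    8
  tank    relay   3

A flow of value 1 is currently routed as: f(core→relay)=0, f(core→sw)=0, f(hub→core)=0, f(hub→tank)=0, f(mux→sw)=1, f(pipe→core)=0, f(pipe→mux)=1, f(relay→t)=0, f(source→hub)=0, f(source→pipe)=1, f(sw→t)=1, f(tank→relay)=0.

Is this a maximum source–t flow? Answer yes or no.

No

Residual path source→hub→core→sw→t has bottleneck 1 > 0.
Pushing 1 along it raises the flow to 2, so the given flow is not maximum.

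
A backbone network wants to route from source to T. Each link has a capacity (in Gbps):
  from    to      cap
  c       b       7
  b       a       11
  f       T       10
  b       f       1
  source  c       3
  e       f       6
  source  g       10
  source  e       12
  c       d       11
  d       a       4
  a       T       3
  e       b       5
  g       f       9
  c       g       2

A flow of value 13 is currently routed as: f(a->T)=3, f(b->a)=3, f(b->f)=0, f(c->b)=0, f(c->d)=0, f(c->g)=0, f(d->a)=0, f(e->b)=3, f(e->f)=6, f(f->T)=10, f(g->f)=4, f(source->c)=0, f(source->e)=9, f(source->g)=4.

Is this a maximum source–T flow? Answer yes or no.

Residual reachable from source: {a, b, c, d, e, f, g, source}; T is not reachable.
Saturated cut: f->T, a->T with total capacity 13 = current flow value. Flow is maximum.

Yes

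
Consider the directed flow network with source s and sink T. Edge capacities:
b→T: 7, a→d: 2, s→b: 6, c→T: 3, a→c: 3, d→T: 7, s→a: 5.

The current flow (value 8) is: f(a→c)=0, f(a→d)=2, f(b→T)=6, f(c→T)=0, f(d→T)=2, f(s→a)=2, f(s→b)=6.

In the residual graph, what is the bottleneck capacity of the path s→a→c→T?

Residual capacities along the path: s→a: 3, a→c: 3, c→T: 3.
Minimum is 3.

3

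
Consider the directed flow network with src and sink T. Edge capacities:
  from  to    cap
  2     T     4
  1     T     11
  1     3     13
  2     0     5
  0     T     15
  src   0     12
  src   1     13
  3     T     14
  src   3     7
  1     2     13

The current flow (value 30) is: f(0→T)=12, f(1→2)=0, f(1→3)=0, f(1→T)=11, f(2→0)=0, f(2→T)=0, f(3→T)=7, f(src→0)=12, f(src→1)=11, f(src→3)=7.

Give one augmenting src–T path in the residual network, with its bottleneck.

src→1→3→T, bottleneck 2

Residual along src→1→3→T: src→1: 2, 1→3: 13, 3→T: 7.
Bottleneck = min = 2.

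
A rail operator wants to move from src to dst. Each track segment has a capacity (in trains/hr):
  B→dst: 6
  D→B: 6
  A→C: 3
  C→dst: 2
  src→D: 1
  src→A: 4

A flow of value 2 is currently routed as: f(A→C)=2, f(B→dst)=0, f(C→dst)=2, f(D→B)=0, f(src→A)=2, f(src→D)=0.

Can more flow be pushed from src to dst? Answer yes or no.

Residual path src→D→B→dst has bottleneck 1 > 0.
Pushing 1 along it raises the flow to 3, so the given flow is not maximum.

Yes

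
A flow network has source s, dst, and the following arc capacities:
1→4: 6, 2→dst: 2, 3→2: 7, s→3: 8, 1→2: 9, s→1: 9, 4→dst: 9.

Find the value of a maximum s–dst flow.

8

Augment s→1→4→dst: bottleneck 6. Total 6.
Augment s→1→2→dst: bottleneck 2. Total 8.
No augmenting path remains in the residual graph.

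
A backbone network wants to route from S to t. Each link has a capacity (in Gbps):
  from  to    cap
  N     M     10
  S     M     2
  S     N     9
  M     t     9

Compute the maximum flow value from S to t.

Augment S→M→t: bottleneck 2. Total 2.
Augment S→N→M→t: bottleneck 7. Total 9.
No augmenting path remains in the residual graph.

9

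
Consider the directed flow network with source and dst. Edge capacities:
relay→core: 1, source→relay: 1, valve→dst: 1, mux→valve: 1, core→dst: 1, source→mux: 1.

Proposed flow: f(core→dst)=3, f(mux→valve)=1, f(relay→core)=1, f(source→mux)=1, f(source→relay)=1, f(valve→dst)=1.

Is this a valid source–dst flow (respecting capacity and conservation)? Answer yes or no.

No

Capacity violated on core→dst: flow 3 > capacity 1.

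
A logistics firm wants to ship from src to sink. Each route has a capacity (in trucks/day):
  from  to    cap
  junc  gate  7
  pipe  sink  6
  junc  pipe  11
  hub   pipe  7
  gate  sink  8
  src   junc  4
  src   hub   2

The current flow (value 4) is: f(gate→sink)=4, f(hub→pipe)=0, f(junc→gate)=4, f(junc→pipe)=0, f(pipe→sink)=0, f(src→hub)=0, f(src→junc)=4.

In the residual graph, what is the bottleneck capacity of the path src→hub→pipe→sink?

Residual capacities along the path: src→hub: 2, hub→pipe: 7, pipe→sink: 6.
Minimum is 2.

2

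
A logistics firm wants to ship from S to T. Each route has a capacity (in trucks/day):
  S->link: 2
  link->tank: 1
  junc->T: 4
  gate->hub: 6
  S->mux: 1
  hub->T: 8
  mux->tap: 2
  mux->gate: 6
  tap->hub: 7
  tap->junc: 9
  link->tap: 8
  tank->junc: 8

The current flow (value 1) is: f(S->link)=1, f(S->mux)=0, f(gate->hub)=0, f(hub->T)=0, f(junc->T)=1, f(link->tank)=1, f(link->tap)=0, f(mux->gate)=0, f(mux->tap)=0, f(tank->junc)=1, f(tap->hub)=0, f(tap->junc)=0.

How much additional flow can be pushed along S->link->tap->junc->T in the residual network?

Residual capacities along the path: S->link: 1, link->tap: 8, tap->junc: 9, junc->T: 3.
Minimum is 1.

1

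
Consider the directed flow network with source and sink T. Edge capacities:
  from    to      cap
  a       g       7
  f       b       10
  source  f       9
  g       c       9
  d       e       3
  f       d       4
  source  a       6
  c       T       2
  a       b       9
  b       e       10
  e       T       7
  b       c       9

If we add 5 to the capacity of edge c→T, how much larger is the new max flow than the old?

Original max flow = 9.
After raising cap(c→T), augmenting paths through that edge carry 5 more units.
New max flow = 14. Increase = 5.

5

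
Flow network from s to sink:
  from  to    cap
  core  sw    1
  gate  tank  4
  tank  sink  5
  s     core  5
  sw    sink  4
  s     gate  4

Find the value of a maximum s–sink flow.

Augment s→gate→tank→sink: bottleneck 4. Total 4.
Augment s→core→sw→sink: bottleneck 1. Total 5.
No augmenting path remains in the residual graph.

5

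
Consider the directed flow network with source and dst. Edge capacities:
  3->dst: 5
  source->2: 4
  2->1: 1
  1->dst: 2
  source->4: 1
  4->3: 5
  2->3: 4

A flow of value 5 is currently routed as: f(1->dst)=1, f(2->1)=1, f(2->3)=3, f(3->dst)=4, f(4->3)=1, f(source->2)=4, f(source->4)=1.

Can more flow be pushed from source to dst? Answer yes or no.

Residual reachable from source: {source}; dst is not reachable.
Saturated cut: source->2, source->4 with total capacity 5 = current flow value. Flow is maximum.

No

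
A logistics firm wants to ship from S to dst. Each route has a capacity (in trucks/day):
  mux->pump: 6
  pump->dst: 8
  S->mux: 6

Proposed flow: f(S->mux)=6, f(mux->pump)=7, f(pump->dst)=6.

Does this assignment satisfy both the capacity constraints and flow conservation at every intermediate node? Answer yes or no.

Capacity violated on mux->pump: flow 7 > capacity 6.

No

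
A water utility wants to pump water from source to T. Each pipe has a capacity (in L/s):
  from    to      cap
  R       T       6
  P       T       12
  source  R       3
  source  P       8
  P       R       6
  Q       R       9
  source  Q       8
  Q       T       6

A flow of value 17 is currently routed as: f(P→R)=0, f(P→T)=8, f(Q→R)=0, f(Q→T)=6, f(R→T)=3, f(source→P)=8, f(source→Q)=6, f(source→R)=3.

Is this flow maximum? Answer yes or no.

No

Residual path source→Q→R→T has bottleneck 2 > 0.
Pushing 2 along it raises the flow to 19, so the given flow is not maximum.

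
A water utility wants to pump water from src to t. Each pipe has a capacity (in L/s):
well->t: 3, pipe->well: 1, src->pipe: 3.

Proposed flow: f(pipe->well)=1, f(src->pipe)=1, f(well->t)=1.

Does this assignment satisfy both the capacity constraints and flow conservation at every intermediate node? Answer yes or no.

Every edge has 0 ≤ f(e) ≤ cap(e).
At each intermediate node, inflow equals outflow.

Yes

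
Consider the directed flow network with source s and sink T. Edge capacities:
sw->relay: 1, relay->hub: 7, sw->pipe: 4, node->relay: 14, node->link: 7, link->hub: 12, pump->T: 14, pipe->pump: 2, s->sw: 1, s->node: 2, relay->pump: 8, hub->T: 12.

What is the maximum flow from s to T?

3

Augment s->node->link->hub->T: bottleneck 2. Total 2.
Augment s->sw->relay->hub->T: bottleneck 1. Total 3.
No augmenting path remains in the residual graph.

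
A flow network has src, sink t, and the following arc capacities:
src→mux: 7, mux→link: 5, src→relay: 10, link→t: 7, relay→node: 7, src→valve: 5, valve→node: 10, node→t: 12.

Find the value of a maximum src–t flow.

17

Augment src→valve→node→t: bottleneck 5. Total 5.
Augment src→mux→link→t: bottleneck 5. Total 10.
Augment src→relay→node→t: bottleneck 7. Total 17.
No augmenting path remains in the residual graph.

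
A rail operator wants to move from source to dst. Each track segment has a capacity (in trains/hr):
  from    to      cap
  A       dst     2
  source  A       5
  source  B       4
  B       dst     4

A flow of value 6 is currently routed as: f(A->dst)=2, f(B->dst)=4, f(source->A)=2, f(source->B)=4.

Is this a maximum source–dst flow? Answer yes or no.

Yes

Residual reachable from source: {A, source}; dst is not reachable.
Saturated cut: source->B, A->dst with total capacity 6 = current flow value. Flow is maximum.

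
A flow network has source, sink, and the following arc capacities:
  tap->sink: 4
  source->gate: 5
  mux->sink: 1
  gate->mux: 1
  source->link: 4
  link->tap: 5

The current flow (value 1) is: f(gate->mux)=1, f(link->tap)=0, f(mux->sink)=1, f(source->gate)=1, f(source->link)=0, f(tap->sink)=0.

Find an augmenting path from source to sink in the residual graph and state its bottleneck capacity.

Residual along source->link->tap->sink: source->link: 4, link->tap: 5, tap->sink: 4.
Bottleneck = min = 4.

source->link->tap->sink, bottleneck 4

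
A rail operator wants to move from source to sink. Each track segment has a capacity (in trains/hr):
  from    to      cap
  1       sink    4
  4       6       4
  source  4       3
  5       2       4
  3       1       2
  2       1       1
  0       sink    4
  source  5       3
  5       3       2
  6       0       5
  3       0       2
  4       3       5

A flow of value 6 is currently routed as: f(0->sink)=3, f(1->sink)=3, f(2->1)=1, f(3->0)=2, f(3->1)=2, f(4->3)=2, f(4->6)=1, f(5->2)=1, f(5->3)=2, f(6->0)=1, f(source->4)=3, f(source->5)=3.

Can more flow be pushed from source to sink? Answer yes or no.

No

Residual reachable from source: {source}; sink is not reachable.
Saturated cut: source->5, source->4 with total capacity 6 = current flow value. Flow is maximum.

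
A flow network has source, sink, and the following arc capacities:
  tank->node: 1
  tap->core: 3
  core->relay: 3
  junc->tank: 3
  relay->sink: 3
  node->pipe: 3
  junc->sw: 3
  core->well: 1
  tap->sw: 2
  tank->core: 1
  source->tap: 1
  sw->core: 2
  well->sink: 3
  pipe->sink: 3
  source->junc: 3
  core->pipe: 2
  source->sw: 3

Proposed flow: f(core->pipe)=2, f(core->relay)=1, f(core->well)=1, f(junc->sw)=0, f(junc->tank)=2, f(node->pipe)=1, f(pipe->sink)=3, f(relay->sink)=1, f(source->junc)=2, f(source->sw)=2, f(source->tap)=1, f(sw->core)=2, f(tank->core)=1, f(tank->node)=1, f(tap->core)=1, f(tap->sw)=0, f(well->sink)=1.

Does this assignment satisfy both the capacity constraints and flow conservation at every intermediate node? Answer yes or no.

Yes

Every edge has 0 ≤ f(e) ≤ cap(e).
At each intermediate node, inflow equals outflow.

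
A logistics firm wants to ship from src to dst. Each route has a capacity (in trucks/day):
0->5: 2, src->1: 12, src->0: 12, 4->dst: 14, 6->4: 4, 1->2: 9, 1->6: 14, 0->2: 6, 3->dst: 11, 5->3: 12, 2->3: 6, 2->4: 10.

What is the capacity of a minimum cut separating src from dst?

20

Max flow = 20 (via 5 augmenting paths).
In the residual at optimum, the set reachable from src is {0, src}.
Cut edges: src->1 (cap 12), 0->2 (cap 6), 0->5 (cap 2). Sum = 20.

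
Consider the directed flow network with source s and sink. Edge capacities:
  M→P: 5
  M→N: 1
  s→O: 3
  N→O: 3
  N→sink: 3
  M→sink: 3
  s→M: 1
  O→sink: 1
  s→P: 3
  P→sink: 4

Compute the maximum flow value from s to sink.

5

Augment s→M→sink: bottleneck 1. Total 1.
Augment s→P→sink: bottleneck 3. Total 4.
Augment s→O→sink: bottleneck 1. Total 5.
No augmenting path remains in the residual graph.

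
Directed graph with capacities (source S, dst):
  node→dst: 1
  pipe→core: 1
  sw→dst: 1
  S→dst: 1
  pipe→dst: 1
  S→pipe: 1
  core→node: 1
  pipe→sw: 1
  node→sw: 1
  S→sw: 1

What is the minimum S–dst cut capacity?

3

Max flow = 3 (via 3 augmenting paths).
In the residual at optimum, the set reachable from S is {S}.
Cut edges: S→pipe (cap 1), S→sw (cap 1), S→dst (cap 1). Sum = 3.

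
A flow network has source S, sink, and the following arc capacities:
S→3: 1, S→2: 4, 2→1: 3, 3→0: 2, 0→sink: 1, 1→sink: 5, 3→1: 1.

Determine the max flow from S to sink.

4

Augment S→3→0→sink: bottleneck 1. Total 1.
Augment S→2→1→sink: bottleneck 3. Total 4.
No augmenting path remains in the residual graph.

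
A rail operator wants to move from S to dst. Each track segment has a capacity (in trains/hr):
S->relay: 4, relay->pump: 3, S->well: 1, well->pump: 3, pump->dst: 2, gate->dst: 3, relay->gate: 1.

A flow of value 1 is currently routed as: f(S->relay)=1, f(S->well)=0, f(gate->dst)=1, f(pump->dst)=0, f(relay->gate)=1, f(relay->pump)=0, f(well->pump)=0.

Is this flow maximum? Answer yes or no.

No

Residual path S->relay->pump->dst has bottleneck 2 > 0.
Pushing 2 along it raises the flow to 3, so the given flow is not maximum.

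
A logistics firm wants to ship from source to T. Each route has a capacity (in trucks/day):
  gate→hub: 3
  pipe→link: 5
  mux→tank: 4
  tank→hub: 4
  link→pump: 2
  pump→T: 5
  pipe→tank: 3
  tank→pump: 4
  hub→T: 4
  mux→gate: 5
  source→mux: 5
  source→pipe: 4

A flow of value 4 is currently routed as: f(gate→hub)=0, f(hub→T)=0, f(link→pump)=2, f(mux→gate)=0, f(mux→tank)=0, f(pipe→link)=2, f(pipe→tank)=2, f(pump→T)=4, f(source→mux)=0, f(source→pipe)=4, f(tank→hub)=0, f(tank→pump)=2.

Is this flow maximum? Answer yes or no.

Residual path source→mux→tank→pump→T has bottleneck 1 > 0.
Pushing 1 along it raises the flow to 5, so the given flow is not maximum.

No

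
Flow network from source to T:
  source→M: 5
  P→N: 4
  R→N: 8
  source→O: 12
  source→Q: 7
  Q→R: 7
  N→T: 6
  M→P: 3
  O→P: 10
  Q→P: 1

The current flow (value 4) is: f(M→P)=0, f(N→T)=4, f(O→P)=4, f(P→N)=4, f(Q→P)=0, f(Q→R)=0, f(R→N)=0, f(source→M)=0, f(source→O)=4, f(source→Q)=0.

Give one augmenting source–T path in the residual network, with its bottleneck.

Residual along source→Q→R→N→T: source→Q: 7, Q→R: 7, R→N: 8, N→T: 2.
Bottleneck = min = 2.

source→Q→R→N→T, bottleneck 2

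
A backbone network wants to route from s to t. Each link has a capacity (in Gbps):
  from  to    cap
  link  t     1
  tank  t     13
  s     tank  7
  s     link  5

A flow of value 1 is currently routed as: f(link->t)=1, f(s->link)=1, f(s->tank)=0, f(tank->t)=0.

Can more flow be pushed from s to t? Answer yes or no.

Yes

Residual path s->tank->t has bottleneck 7 > 0.
Pushing 7 along it raises the flow to 8, so the given flow is not maximum.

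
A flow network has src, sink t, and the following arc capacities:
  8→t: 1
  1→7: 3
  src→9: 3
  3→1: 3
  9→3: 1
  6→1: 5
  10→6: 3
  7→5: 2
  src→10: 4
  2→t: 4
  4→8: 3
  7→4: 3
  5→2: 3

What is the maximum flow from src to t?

Augment src→10→6→1→7→4→8→t: bottleneck 1. Total 1.
Augment src→10→6→1→7→5→2→t: bottleneck 2. Total 3.
No augmenting path remains in the residual graph.

3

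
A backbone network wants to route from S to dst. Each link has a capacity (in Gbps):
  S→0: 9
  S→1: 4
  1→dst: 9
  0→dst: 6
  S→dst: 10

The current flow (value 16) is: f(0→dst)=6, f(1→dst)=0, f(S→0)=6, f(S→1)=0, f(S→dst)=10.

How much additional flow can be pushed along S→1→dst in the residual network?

4

Residual capacities along the path: S→1: 4, 1→dst: 9.
Minimum is 4.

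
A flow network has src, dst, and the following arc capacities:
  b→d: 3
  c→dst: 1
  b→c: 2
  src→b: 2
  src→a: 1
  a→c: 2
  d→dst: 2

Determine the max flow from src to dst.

3

Augment src→b→d→dst: bottleneck 2. Total 2.
Augment src→a→c→dst: bottleneck 1. Total 3.
No augmenting path remains in the residual graph.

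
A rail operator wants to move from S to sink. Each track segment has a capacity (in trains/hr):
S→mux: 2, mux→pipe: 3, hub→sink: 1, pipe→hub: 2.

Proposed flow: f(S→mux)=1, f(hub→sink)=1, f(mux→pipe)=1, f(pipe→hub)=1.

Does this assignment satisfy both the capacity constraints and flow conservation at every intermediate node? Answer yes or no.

Every edge has 0 ≤ f(e) ≤ cap(e).
At each intermediate node, inflow equals outflow.

Yes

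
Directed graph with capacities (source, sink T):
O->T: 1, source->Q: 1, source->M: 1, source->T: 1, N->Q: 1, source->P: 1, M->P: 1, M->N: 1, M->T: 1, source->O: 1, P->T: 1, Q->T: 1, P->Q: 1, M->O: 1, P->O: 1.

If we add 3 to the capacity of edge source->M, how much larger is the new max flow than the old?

Original max flow = 5.
Even with extra capacity on source->M, another cut of capacity 5 remains binding.
New max flow = 5. Increase = 0.

0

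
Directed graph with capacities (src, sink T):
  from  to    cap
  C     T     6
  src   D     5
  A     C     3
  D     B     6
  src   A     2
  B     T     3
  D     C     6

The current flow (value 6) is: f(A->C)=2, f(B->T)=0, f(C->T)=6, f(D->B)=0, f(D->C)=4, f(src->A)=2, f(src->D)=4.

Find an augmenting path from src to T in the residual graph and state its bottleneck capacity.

Residual along src->D->B->T: src->D: 1, D->B: 6, B->T: 3.
Bottleneck = min = 1.

src->D->B->T, bottleneck 1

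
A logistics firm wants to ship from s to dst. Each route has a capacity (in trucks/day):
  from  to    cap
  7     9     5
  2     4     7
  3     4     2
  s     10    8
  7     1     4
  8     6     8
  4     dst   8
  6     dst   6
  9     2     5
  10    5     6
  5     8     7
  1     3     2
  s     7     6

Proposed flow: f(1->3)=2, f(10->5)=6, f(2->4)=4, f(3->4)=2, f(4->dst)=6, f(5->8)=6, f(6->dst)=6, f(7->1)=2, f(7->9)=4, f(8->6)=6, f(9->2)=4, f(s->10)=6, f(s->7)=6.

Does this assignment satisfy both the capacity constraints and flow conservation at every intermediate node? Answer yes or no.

Yes

Every edge has 0 ≤ f(e) ≤ cap(e).
At each intermediate node, inflow equals outflow.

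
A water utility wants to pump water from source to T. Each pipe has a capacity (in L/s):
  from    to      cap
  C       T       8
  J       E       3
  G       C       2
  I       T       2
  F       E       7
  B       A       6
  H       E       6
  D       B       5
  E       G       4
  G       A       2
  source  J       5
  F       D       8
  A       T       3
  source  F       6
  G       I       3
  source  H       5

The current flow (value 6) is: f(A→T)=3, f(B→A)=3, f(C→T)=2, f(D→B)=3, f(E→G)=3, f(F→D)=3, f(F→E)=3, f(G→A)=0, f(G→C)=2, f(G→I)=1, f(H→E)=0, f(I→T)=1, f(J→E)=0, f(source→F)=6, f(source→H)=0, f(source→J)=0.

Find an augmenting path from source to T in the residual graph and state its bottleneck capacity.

Residual along source→J→E→G→I→T: source→J: 5, J→E: 3, E→G: 1, G→I: 2, I→T: 1.
Bottleneck = min = 1.

source→J→E→G→I→T, bottleneck 1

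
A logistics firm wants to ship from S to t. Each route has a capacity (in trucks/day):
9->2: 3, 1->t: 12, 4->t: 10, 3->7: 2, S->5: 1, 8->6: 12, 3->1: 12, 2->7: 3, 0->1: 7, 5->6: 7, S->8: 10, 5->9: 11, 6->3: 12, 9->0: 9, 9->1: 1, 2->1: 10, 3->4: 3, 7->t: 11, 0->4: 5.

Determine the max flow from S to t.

Augment S->5->9->1->t: bottleneck 1. Total 1.
Augment S->8->6->3->1->t: bottleneck 10. Total 11.
No augmenting path remains in the residual graph.

11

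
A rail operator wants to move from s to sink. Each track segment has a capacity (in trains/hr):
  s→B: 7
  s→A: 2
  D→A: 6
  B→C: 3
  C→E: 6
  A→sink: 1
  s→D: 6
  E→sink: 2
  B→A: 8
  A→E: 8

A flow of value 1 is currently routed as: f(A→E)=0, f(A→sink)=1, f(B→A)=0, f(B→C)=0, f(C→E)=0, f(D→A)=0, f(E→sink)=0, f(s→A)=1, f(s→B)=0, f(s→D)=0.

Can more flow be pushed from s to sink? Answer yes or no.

Yes

Residual path s→A→E→sink has bottleneck 1 > 0.
Pushing 1 along it raises the flow to 2, so the given flow is not maximum.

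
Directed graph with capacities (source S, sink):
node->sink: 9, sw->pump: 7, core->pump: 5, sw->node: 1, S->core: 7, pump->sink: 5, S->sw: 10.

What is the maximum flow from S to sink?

Augment S->core->pump->sink: bottleneck 5. Total 5.
Augment S->sw->node->sink: bottleneck 1. Total 6.
No augmenting path remains in the residual graph.

6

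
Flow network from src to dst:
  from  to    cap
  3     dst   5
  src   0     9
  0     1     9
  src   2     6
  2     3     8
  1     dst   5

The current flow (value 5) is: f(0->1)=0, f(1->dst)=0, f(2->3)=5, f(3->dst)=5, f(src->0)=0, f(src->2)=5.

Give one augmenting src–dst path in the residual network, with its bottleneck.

Residual along src->0->1->dst: src->0: 9, 0->1: 9, 1->dst: 5.
Bottleneck = min = 5.

src->0->1->dst, bottleneck 5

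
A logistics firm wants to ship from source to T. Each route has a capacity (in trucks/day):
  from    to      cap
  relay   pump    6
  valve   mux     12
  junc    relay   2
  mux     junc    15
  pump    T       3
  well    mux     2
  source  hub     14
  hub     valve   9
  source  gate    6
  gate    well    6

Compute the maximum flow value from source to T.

2

Augment source->gate->well->mux->junc->relay->pump->T: bottleneck 2. Total 2.
No augmenting path remains in the residual graph.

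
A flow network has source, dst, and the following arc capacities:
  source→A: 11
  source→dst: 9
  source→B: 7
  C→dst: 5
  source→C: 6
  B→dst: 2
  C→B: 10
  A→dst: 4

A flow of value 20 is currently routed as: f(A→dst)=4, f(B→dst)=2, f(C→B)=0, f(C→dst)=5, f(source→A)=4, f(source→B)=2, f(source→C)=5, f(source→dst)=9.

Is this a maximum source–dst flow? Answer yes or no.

Yes

Residual reachable from source: {A, B, C, source}; dst is not reachable.
Saturated cut: source→dst, C→dst, A→dst, B→dst with total capacity 20 = current flow value. Flow is maximum.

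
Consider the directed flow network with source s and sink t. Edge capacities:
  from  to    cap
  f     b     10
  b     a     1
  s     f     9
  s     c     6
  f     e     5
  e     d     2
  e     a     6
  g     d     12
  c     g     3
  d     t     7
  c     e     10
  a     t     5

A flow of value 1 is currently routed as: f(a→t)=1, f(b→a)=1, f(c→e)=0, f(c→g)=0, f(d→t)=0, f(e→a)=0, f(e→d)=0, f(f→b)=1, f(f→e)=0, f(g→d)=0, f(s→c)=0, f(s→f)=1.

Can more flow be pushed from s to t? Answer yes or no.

Yes

Residual path s→f→e→a→t has bottleneck 4 > 0.
Pushing 4 along it raises the flow to 5, so the given flow is not maximum.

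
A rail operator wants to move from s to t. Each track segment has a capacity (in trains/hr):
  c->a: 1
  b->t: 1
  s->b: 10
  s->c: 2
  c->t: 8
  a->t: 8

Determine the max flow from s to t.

Augment s->b->t: bottleneck 1. Total 1.
Augment s->c->t: bottleneck 2. Total 3.
No augmenting path remains in the residual graph.

3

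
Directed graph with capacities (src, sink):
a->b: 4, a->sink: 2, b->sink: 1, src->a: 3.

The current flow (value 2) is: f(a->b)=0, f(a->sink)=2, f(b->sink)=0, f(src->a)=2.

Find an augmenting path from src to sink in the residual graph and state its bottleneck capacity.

src->a->b->sink, bottleneck 1

Residual along src->a->b->sink: src->a: 1, a->b: 4, b->sink: 1.
Bottleneck = min = 1.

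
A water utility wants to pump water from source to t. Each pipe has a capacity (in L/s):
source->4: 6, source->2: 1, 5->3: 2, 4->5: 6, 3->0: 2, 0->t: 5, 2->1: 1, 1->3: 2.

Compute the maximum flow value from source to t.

2

Augment source->4->5->3->0->t: bottleneck 2. Total 2.
No augmenting path remains in the residual graph.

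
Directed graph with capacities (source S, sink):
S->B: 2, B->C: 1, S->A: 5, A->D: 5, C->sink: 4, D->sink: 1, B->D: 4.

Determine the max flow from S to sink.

2

Augment S->A->D->sink: bottleneck 1. Total 1.
Augment S->B->C->sink: bottleneck 1. Total 2.
No augmenting path remains in the residual graph.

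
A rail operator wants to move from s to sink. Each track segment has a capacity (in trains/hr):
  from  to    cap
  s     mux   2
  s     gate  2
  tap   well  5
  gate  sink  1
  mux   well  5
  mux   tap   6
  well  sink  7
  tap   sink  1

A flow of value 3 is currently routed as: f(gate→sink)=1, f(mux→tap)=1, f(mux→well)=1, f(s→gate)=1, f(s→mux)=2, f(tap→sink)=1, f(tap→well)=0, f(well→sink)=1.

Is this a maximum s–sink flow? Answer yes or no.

Residual reachable from s: {gate, s}; sink is not reachable.
Saturated cut: s→mux, gate→sink with total capacity 3 = current flow value. Flow is maximum.

Yes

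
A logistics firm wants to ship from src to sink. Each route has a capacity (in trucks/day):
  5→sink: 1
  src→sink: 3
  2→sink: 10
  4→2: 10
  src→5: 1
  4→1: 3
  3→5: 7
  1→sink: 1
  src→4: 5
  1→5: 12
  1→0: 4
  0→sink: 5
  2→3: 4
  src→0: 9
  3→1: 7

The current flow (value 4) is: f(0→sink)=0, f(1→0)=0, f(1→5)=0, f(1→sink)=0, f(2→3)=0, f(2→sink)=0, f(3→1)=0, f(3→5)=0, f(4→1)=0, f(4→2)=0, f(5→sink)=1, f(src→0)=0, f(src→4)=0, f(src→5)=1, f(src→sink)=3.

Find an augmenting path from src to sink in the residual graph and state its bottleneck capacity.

Residual along src→0→sink: src→0: 9, 0→sink: 5.
Bottleneck = min = 5.

src→0→sink, bottleneck 5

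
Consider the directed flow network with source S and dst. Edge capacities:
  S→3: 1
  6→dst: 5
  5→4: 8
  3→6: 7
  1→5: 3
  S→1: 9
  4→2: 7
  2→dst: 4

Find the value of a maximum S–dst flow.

4

Augment S→3→6→dst: bottleneck 1. Total 1.
Augment S→1→5→4→2→dst: bottleneck 3. Total 4.
No augmenting path remains in the residual graph.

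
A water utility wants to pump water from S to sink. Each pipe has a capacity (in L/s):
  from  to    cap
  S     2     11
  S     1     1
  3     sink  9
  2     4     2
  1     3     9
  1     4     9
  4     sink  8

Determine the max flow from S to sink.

3

Augment S→2→4→sink: bottleneck 2. Total 2.
Augment S→1→4→sink: bottleneck 1. Total 3.
No augmenting path remains in the residual graph.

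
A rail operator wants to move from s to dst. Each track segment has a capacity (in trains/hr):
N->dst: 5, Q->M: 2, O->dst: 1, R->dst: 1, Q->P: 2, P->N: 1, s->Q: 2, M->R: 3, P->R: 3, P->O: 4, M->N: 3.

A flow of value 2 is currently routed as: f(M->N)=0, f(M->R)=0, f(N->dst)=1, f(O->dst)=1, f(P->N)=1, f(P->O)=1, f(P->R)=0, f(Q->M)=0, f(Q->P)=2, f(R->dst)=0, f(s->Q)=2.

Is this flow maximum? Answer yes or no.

Residual reachable from s: {s}; dst is not reachable.
Saturated cut: s->Q with total capacity 2 = current flow value. Flow is maximum.

Yes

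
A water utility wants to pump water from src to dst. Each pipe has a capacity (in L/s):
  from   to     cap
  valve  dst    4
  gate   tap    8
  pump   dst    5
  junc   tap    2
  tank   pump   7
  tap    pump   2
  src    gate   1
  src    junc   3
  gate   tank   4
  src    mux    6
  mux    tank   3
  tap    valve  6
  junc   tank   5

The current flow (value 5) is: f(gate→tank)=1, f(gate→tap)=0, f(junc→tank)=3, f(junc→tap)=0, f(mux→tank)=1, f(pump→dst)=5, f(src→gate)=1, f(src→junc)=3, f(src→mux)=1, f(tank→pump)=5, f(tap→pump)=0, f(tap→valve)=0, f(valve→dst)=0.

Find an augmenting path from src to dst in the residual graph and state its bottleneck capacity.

src→mux→tank→junc→tap→valve→dst, bottleneck 2

Residual along src→mux→tank→junc→tap→valve→dst: src→mux: 5, mux→tank: 2, tank→junc: 3 (reverse), junc→tap: 2, tap→valve: 6, valve→dst: 4.
Bottleneck = min = 2.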